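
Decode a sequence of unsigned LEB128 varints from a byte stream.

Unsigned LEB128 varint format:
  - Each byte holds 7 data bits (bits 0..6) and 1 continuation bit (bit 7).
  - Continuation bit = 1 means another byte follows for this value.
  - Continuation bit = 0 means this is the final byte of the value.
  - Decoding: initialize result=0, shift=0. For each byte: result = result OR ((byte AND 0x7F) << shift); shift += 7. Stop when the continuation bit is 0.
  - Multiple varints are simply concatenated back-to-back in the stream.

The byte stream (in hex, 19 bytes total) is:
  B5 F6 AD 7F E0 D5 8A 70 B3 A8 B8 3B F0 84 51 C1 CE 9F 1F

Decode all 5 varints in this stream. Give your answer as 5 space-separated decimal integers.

Answer: 267090741 235055840 124654643 1327728 65529665

Derivation:
  byte[0]=0xB5 cont=1 payload=0x35=53: acc |= 53<<0 -> acc=53 shift=7
  byte[1]=0xF6 cont=1 payload=0x76=118: acc |= 118<<7 -> acc=15157 shift=14
  byte[2]=0xAD cont=1 payload=0x2D=45: acc |= 45<<14 -> acc=752437 shift=21
  byte[3]=0x7F cont=0 payload=0x7F=127: acc |= 127<<21 -> acc=267090741 shift=28 [end]
Varint 1: bytes[0:4] = B5 F6 AD 7F -> value 267090741 (4 byte(s))
  byte[4]=0xE0 cont=1 payload=0x60=96: acc |= 96<<0 -> acc=96 shift=7
  byte[5]=0xD5 cont=1 payload=0x55=85: acc |= 85<<7 -> acc=10976 shift=14
  byte[6]=0x8A cont=1 payload=0x0A=10: acc |= 10<<14 -> acc=174816 shift=21
  byte[7]=0x70 cont=0 payload=0x70=112: acc |= 112<<21 -> acc=235055840 shift=28 [end]
Varint 2: bytes[4:8] = E0 D5 8A 70 -> value 235055840 (4 byte(s))
  byte[8]=0xB3 cont=1 payload=0x33=51: acc |= 51<<0 -> acc=51 shift=7
  byte[9]=0xA8 cont=1 payload=0x28=40: acc |= 40<<7 -> acc=5171 shift=14
  byte[10]=0xB8 cont=1 payload=0x38=56: acc |= 56<<14 -> acc=922675 shift=21
  byte[11]=0x3B cont=0 payload=0x3B=59: acc |= 59<<21 -> acc=124654643 shift=28 [end]
Varint 3: bytes[8:12] = B3 A8 B8 3B -> value 124654643 (4 byte(s))
  byte[12]=0xF0 cont=1 payload=0x70=112: acc |= 112<<0 -> acc=112 shift=7
  byte[13]=0x84 cont=1 payload=0x04=4: acc |= 4<<7 -> acc=624 shift=14
  byte[14]=0x51 cont=0 payload=0x51=81: acc |= 81<<14 -> acc=1327728 shift=21 [end]
Varint 4: bytes[12:15] = F0 84 51 -> value 1327728 (3 byte(s))
  byte[15]=0xC1 cont=1 payload=0x41=65: acc |= 65<<0 -> acc=65 shift=7
  byte[16]=0xCE cont=1 payload=0x4E=78: acc |= 78<<7 -> acc=10049 shift=14
  byte[17]=0x9F cont=1 payload=0x1F=31: acc |= 31<<14 -> acc=517953 shift=21
  byte[18]=0x1F cont=0 payload=0x1F=31: acc |= 31<<21 -> acc=65529665 shift=28 [end]
Varint 5: bytes[15:19] = C1 CE 9F 1F -> value 65529665 (4 byte(s))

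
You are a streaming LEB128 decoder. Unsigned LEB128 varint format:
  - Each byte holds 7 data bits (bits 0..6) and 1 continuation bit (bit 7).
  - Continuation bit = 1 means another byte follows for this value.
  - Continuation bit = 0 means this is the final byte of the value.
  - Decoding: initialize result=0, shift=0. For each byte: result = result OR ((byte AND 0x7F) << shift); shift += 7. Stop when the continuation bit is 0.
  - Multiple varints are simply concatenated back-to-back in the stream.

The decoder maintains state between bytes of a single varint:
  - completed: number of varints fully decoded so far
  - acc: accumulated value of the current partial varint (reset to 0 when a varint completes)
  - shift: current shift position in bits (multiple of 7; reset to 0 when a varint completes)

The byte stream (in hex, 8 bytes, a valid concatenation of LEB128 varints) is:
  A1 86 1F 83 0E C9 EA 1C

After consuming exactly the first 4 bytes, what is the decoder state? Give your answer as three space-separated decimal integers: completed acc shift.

byte[0]=0xA1 cont=1 payload=0x21: acc |= 33<<0 -> completed=0 acc=33 shift=7
byte[1]=0x86 cont=1 payload=0x06: acc |= 6<<7 -> completed=0 acc=801 shift=14
byte[2]=0x1F cont=0 payload=0x1F: varint #1 complete (value=508705); reset -> completed=1 acc=0 shift=0
byte[3]=0x83 cont=1 payload=0x03: acc |= 3<<0 -> completed=1 acc=3 shift=7

Answer: 1 3 7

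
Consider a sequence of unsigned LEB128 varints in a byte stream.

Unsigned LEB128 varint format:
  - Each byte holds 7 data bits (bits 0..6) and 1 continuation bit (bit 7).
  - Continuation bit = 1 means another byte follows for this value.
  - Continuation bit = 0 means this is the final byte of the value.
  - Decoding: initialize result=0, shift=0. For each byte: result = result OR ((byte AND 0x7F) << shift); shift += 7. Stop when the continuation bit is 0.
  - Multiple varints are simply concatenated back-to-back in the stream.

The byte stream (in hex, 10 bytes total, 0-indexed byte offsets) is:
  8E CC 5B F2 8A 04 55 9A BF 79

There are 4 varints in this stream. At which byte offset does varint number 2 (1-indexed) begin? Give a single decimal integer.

  byte[0]=0x8E cont=1 payload=0x0E=14: acc |= 14<<0 -> acc=14 shift=7
  byte[1]=0xCC cont=1 payload=0x4C=76: acc |= 76<<7 -> acc=9742 shift=14
  byte[2]=0x5B cont=0 payload=0x5B=91: acc |= 91<<14 -> acc=1500686 shift=21 [end]
Varint 1: bytes[0:3] = 8E CC 5B -> value 1500686 (3 byte(s))
  byte[3]=0xF2 cont=1 payload=0x72=114: acc |= 114<<0 -> acc=114 shift=7
  byte[4]=0x8A cont=1 payload=0x0A=10: acc |= 10<<7 -> acc=1394 shift=14
  byte[5]=0x04 cont=0 payload=0x04=4: acc |= 4<<14 -> acc=66930 shift=21 [end]
Varint 2: bytes[3:6] = F2 8A 04 -> value 66930 (3 byte(s))
  byte[6]=0x55 cont=0 payload=0x55=85: acc |= 85<<0 -> acc=85 shift=7 [end]
Varint 3: bytes[6:7] = 55 -> value 85 (1 byte(s))
  byte[7]=0x9A cont=1 payload=0x1A=26: acc |= 26<<0 -> acc=26 shift=7
  byte[8]=0xBF cont=1 payload=0x3F=63: acc |= 63<<7 -> acc=8090 shift=14
  byte[9]=0x79 cont=0 payload=0x79=121: acc |= 121<<14 -> acc=1990554 shift=21 [end]
Varint 4: bytes[7:10] = 9A BF 79 -> value 1990554 (3 byte(s))

Answer: 3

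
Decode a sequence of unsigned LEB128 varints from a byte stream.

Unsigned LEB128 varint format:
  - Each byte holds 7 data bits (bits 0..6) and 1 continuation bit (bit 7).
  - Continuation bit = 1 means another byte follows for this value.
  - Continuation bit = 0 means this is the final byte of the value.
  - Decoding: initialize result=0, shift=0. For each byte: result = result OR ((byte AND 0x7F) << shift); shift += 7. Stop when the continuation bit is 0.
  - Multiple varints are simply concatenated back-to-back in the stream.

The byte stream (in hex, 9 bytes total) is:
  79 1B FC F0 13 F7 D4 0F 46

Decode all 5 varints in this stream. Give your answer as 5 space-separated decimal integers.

Answer: 121 27 325756 256631 70

Derivation:
  byte[0]=0x79 cont=0 payload=0x79=121: acc |= 121<<0 -> acc=121 shift=7 [end]
Varint 1: bytes[0:1] = 79 -> value 121 (1 byte(s))
  byte[1]=0x1B cont=0 payload=0x1B=27: acc |= 27<<0 -> acc=27 shift=7 [end]
Varint 2: bytes[1:2] = 1B -> value 27 (1 byte(s))
  byte[2]=0xFC cont=1 payload=0x7C=124: acc |= 124<<0 -> acc=124 shift=7
  byte[3]=0xF0 cont=1 payload=0x70=112: acc |= 112<<7 -> acc=14460 shift=14
  byte[4]=0x13 cont=0 payload=0x13=19: acc |= 19<<14 -> acc=325756 shift=21 [end]
Varint 3: bytes[2:5] = FC F0 13 -> value 325756 (3 byte(s))
  byte[5]=0xF7 cont=1 payload=0x77=119: acc |= 119<<0 -> acc=119 shift=7
  byte[6]=0xD4 cont=1 payload=0x54=84: acc |= 84<<7 -> acc=10871 shift=14
  byte[7]=0x0F cont=0 payload=0x0F=15: acc |= 15<<14 -> acc=256631 shift=21 [end]
Varint 4: bytes[5:8] = F7 D4 0F -> value 256631 (3 byte(s))
  byte[8]=0x46 cont=0 payload=0x46=70: acc |= 70<<0 -> acc=70 shift=7 [end]
Varint 5: bytes[8:9] = 46 -> value 70 (1 byte(s))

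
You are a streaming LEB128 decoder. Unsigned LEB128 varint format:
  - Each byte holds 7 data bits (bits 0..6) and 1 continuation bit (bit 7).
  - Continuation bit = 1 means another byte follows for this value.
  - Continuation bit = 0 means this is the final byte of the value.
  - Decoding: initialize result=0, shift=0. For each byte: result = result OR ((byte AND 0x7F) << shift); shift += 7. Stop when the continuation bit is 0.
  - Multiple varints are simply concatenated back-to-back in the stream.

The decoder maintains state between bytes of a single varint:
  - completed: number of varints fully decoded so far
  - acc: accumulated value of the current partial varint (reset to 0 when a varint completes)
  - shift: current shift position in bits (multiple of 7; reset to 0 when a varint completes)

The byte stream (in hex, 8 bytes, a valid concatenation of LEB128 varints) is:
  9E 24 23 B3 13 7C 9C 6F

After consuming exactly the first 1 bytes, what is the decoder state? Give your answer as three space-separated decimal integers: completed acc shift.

byte[0]=0x9E cont=1 payload=0x1E: acc |= 30<<0 -> completed=0 acc=30 shift=7

Answer: 0 30 7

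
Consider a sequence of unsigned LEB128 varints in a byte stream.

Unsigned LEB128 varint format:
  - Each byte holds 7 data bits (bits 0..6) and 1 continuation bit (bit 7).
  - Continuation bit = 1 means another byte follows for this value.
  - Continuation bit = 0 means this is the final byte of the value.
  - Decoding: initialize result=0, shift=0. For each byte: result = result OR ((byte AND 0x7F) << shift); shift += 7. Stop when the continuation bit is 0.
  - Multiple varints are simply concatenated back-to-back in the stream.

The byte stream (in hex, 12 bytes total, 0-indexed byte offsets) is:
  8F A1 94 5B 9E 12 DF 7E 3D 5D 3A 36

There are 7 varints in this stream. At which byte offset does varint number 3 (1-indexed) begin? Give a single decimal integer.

  byte[0]=0x8F cont=1 payload=0x0F=15: acc |= 15<<0 -> acc=15 shift=7
  byte[1]=0xA1 cont=1 payload=0x21=33: acc |= 33<<7 -> acc=4239 shift=14
  byte[2]=0x94 cont=1 payload=0x14=20: acc |= 20<<14 -> acc=331919 shift=21
  byte[3]=0x5B cont=0 payload=0x5B=91: acc |= 91<<21 -> acc=191172751 shift=28 [end]
Varint 1: bytes[0:4] = 8F A1 94 5B -> value 191172751 (4 byte(s))
  byte[4]=0x9E cont=1 payload=0x1E=30: acc |= 30<<0 -> acc=30 shift=7
  byte[5]=0x12 cont=0 payload=0x12=18: acc |= 18<<7 -> acc=2334 shift=14 [end]
Varint 2: bytes[4:6] = 9E 12 -> value 2334 (2 byte(s))
  byte[6]=0xDF cont=1 payload=0x5F=95: acc |= 95<<0 -> acc=95 shift=7
  byte[7]=0x7E cont=0 payload=0x7E=126: acc |= 126<<7 -> acc=16223 shift=14 [end]
Varint 3: bytes[6:8] = DF 7E -> value 16223 (2 byte(s))
  byte[8]=0x3D cont=0 payload=0x3D=61: acc |= 61<<0 -> acc=61 shift=7 [end]
Varint 4: bytes[8:9] = 3D -> value 61 (1 byte(s))
  byte[9]=0x5D cont=0 payload=0x5D=93: acc |= 93<<0 -> acc=93 shift=7 [end]
Varint 5: bytes[9:10] = 5D -> value 93 (1 byte(s))
  byte[10]=0x3A cont=0 payload=0x3A=58: acc |= 58<<0 -> acc=58 shift=7 [end]
Varint 6: bytes[10:11] = 3A -> value 58 (1 byte(s))
  byte[11]=0x36 cont=0 payload=0x36=54: acc |= 54<<0 -> acc=54 shift=7 [end]
Varint 7: bytes[11:12] = 36 -> value 54 (1 byte(s))

Answer: 6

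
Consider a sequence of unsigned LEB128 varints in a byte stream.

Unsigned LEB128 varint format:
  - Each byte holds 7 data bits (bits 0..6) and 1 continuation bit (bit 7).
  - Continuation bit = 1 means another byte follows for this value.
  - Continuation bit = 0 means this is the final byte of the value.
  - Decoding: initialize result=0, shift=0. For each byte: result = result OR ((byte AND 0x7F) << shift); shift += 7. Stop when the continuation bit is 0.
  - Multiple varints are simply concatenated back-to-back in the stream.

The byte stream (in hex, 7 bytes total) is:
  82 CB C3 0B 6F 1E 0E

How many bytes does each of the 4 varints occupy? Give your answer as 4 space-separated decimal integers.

  byte[0]=0x82 cont=1 payload=0x02=2: acc |= 2<<0 -> acc=2 shift=7
  byte[1]=0xCB cont=1 payload=0x4B=75: acc |= 75<<7 -> acc=9602 shift=14
  byte[2]=0xC3 cont=1 payload=0x43=67: acc |= 67<<14 -> acc=1107330 shift=21
  byte[3]=0x0B cont=0 payload=0x0B=11: acc |= 11<<21 -> acc=24176002 shift=28 [end]
Varint 1: bytes[0:4] = 82 CB C3 0B -> value 24176002 (4 byte(s))
  byte[4]=0x6F cont=0 payload=0x6F=111: acc |= 111<<0 -> acc=111 shift=7 [end]
Varint 2: bytes[4:5] = 6F -> value 111 (1 byte(s))
  byte[5]=0x1E cont=0 payload=0x1E=30: acc |= 30<<0 -> acc=30 shift=7 [end]
Varint 3: bytes[5:6] = 1E -> value 30 (1 byte(s))
  byte[6]=0x0E cont=0 payload=0x0E=14: acc |= 14<<0 -> acc=14 shift=7 [end]
Varint 4: bytes[6:7] = 0E -> value 14 (1 byte(s))

Answer: 4 1 1 1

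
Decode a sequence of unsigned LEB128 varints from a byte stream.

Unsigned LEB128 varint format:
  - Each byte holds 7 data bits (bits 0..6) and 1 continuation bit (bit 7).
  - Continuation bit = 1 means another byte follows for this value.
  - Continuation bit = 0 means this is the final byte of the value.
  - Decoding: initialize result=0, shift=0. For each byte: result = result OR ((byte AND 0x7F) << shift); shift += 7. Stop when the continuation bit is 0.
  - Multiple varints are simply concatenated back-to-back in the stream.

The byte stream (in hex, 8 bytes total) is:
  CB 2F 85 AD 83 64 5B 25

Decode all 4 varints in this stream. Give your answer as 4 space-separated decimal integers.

Answer: 6091 209770117 91 37

Derivation:
  byte[0]=0xCB cont=1 payload=0x4B=75: acc |= 75<<0 -> acc=75 shift=7
  byte[1]=0x2F cont=0 payload=0x2F=47: acc |= 47<<7 -> acc=6091 shift=14 [end]
Varint 1: bytes[0:2] = CB 2F -> value 6091 (2 byte(s))
  byte[2]=0x85 cont=1 payload=0x05=5: acc |= 5<<0 -> acc=5 shift=7
  byte[3]=0xAD cont=1 payload=0x2D=45: acc |= 45<<7 -> acc=5765 shift=14
  byte[4]=0x83 cont=1 payload=0x03=3: acc |= 3<<14 -> acc=54917 shift=21
  byte[5]=0x64 cont=0 payload=0x64=100: acc |= 100<<21 -> acc=209770117 shift=28 [end]
Varint 2: bytes[2:6] = 85 AD 83 64 -> value 209770117 (4 byte(s))
  byte[6]=0x5B cont=0 payload=0x5B=91: acc |= 91<<0 -> acc=91 shift=7 [end]
Varint 3: bytes[6:7] = 5B -> value 91 (1 byte(s))
  byte[7]=0x25 cont=0 payload=0x25=37: acc |= 37<<0 -> acc=37 shift=7 [end]
Varint 4: bytes[7:8] = 25 -> value 37 (1 byte(s))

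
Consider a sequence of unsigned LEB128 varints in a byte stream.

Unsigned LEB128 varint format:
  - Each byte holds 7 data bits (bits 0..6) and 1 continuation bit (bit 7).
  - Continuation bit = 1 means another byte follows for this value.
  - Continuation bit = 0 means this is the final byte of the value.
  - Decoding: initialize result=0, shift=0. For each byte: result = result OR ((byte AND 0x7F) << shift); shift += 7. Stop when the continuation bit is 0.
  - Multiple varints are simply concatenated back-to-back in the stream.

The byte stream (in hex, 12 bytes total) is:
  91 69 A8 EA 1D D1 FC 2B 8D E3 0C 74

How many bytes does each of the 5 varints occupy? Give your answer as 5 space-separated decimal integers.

Answer: 2 3 3 3 1

Derivation:
  byte[0]=0x91 cont=1 payload=0x11=17: acc |= 17<<0 -> acc=17 shift=7
  byte[1]=0x69 cont=0 payload=0x69=105: acc |= 105<<7 -> acc=13457 shift=14 [end]
Varint 1: bytes[0:2] = 91 69 -> value 13457 (2 byte(s))
  byte[2]=0xA8 cont=1 payload=0x28=40: acc |= 40<<0 -> acc=40 shift=7
  byte[3]=0xEA cont=1 payload=0x6A=106: acc |= 106<<7 -> acc=13608 shift=14
  byte[4]=0x1D cont=0 payload=0x1D=29: acc |= 29<<14 -> acc=488744 shift=21 [end]
Varint 2: bytes[2:5] = A8 EA 1D -> value 488744 (3 byte(s))
  byte[5]=0xD1 cont=1 payload=0x51=81: acc |= 81<<0 -> acc=81 shift=7
  byte[6]=0xFC cont=1 payload=0x7C=124: acc |= 124<<7 -> acc=15953 shift=14
  byte[7]=0x2B cont=0 payload=0x2B=43: acc |= 43<<14 -> acc=720465 shift=21 [end]
Varint 3: bytes[5:8] = D1 FC 2B -> value 720465 (3 byte(s))
  byte[8]=0x8D cont=1 payload=0x0D=13: acc |= 13<<0 -> acc=13 shift=7
  byte[9]=0xE3 cont=1 payload=0x63=99: acc |= 99<<7 -> acc=12685 shift=14
  byte[10]=0x0C cont=0 payload=0x0C=12: acc |= 12<<14 -> acc=209293 shift=21 [end]
Varint 4: bytes[8:11] = 8D E3 0C -> value 209293 (3 byte(s))
  byte[11]=0x74 cont=0 payload=0x74=116: acc |= 116<<0 -> acc=116 shift=7 [end]
Varint 5: bytes[11:12] = 74 -> value 116 (1 byte(s))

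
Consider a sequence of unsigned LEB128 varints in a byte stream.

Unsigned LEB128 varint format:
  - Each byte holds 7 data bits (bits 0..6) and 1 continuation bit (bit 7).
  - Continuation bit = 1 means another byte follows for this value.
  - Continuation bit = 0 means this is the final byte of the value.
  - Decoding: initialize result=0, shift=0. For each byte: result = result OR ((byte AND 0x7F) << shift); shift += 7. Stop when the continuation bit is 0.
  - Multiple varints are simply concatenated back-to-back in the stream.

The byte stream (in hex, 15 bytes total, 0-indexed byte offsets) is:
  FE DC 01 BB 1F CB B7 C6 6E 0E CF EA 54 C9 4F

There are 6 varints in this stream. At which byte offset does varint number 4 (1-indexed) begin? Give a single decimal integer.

  byte[0]=0xFE cont=1 payload=0x7E=126: acc |= 126<<0 -> acc=126 shift=7
  byte[1]=0xDC cont=1 payload=0x5C=92: acc |= 92<<7 -> acc=11902 shift=14
  byte[2]=0x01 cont=0 payload=0x01=1: acc |= 1<<14 -> acc=28286 shift=21 [end]
Varint 1: bytes[0:3] = FE DC 01 -> value 28286 (3 byte(s))
  byte[3]=0xBB cont=1 payload=0x3B=59: acc |= 59<<0 -> acc=59 shift=7
  byte[4]=0x1F cont=0 payload=0x1F=31: acc |= 31<<7 -> acc=4027 shift=14 [end]
Varint 2: bytes[3:5] = BB 1F -> value 4027 (2 byte(s))
  byte[5]=0xCB cont=1 payload=0x4B=75: acc |= 75<<0 -> acc=75 shift=7
  byte[6]=0xB7 cont=1 payload=0x37=55: acc |= 55<<7 -> acc=7115 shift=14
  byte[7]=0xC6 cont=1 payload=0x46=70: acc |= 70<<14 -> acc=1153995 shift=21
  byte[8]=0x6E cont=0 payload=0x6E=110: acc |= 110<<21 -> acc=231840715 shift=28 [end]
Varint 3: bytes[5:9] = CB B7 C6 6E -> value 231840715 (4 byte(s))
  byte[9]=0x0E cont=0 payload=0x0E=14: acc |= 14<<0 -> acc=14 shift=7 [end]
Varint 4: bytes[9:10] = 0E -> value 14 (1 byte(s))
  byte[10]=0xCF cont=1 payload=0x4F=79: acc |= 79<<0 -> acc=79 shift=7
  byte[11]=0xEA cont=1 payload=0x6A=106: acc |= 106<<7 -> acc=13647 shift=14
  byte[12]=0x54 cont=0 payload=0x54=84: acc |= 84<<14 -> acc=1389903 shift=21 [end]
Varint 5: bytes[10:13] = CF EA 54 -> value 1389903 (3 byte(s))
  byte[13]=0xC9 cont=1 payload=0x49=73: acc |= 73<<0 -> acc=73 shift=7
  byte[14]=0x4F cont=0 payload=0x4F=79: acc |= 79<<7 -> acc=10185 shift=14 [end]
Varint 6: bytes[13:15] = C9 4F -> value 10185 (2 byte(s))

Answer: 9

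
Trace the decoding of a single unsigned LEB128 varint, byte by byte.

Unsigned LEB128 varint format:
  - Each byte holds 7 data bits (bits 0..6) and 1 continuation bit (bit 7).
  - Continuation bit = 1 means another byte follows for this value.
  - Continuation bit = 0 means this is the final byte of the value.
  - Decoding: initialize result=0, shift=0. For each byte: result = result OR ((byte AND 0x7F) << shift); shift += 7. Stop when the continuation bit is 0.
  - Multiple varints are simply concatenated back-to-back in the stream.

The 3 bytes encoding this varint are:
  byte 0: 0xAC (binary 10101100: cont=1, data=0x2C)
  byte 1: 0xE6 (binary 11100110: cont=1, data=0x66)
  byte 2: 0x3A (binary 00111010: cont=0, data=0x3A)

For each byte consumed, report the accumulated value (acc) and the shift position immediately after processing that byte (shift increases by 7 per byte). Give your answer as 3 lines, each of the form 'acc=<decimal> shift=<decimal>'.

Answer: acc=44 shift=7
acc=13100 shift=14
acc=963372 shift=21

Derivation:
byte 0=0xAC: payload=0x2C=44, contrib = 44<<0 = 44; acc -> 44, shift -> 7
byte 1=0xE6: payload=0x66=102, contrib = 102<<7 = 13056; acc -> 13100, shift -> 14
byte 2=0x3A: payload=0x3A=58, contrib = 58<<14 = 950272; acc -> 963372, shift -> 21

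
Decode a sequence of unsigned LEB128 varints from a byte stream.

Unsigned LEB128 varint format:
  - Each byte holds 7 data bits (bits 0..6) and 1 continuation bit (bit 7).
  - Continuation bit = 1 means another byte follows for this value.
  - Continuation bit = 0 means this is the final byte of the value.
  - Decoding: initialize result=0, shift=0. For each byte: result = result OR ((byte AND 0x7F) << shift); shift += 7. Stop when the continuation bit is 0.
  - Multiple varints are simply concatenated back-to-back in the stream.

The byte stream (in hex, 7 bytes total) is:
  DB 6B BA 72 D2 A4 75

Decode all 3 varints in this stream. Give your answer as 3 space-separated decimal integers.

  byte[0]=0xDB cont=1 payload=0x5B=91: acc |= 91<<0 -> acc=91 shift=7
  byte[1]=0x6B cont=0 payload=0x6B=107: acc |= 107<<7 -> acc=13787 shift=14 [end]
Varint 1: bytes[0:2] = DB 6B -> value 13787 (2 byte(s))
  byte[2]=0xBA cont=1 payload=0x3A=58: acc |= 58<<0 -> acc=58 shift=7
  byte[3]=0x72 cont=0 payload=0x72=114: acc |= 114<<7 -> acc=14650 shift=14 [end]
Varint 2: bytes[2:4] = BA 72 -> value 14650 (2 byte(s))
  byte[4]=0xD2 cont=1 payload=0x52=82: acc |= 82<<0 -> acc=82 shift=7
  byte[5]=0xA4 cont=1 payload=0x24=36: acc |= 36<<7 -> acc=4690 shift=14
  byte[6]=0x75 cont=0 payload=0x75=117: acc |= 117<<14 -> acc=1921618 shift=21 [end]
Varint 3: bytes[4:7] = D2 A4 75 -> value 1921618 (3 byte(s))

Answer: 13787 14650 1921618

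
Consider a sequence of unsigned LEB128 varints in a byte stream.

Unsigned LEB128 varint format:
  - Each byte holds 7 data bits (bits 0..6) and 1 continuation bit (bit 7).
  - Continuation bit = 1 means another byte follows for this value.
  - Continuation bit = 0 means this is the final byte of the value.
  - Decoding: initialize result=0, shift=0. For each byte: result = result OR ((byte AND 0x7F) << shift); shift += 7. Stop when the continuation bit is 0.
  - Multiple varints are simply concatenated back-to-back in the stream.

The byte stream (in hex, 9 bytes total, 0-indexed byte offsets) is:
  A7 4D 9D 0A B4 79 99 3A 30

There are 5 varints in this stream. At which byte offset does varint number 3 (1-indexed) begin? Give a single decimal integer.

  byte[0]=0xA7 cont=1 payload=0x27=39: acc |= 39<<0 -> acc=39 shift=7
  byte[1]=0x4D cont=0 payload=0x4D=77: acc |= 77<<7 -> acc=9895 shift=14 [end]
Varint 1: bytes[0:2] = A7 4D -> value 9895 (2 byte(s))
  byte[2]=0x9D cont=1 payload=0x1D=29: acc |= 29<<0 -> acc=29 shift=7
  byte[3]=0x0A cont=0 payload=0x0A=10: acc |= 10<<7 -> acc=1309 shift=14 [end]
Varint 2: bytes[2:4] = 9D 0A -> value 1309 (2 byte(s))
  byte[4]=0xB4 cont=1 payload=0x34=52: acc |= 52<<0 -> acc=52 shift=7
  byte[5]=0x79 cont=0 payload=0x79=121: acc |= 121<<7 -> acc=15540 shift=14 [end]
Varint 3: bytes[4:6] = B4 79 -> value 15540 (2 byte(s))
  byte[6]=0x99 cont=1 payload=0x19=25: acc |= 25<<0 -> acc=25 shift=7
  byte[7]=0x3A cont=0 payload=0x3A=58: acc |= 58<<7 -> acc=7449 shift=14 [end]
Varint 4: bytes[6:8] = 99 3A -> value 7449 (2 byte(s))
  byte[8]=0x30 cont=0 payload=0x30=48: acc |= 48<<0 -> acc=48 shift=7 [end]
Varint 5: bytes[8:9] = 30 -> value 48 (1 byte(s))

Answer: 4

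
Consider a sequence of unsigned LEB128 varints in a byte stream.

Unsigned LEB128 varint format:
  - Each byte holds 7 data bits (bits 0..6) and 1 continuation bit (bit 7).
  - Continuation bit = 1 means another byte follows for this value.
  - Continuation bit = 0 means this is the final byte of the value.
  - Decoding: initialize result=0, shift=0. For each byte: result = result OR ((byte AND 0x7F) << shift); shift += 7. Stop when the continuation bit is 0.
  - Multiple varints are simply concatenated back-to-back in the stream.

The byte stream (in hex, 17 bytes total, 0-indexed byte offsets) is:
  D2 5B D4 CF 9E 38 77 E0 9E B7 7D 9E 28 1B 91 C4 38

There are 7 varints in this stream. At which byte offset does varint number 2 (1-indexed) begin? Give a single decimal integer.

  byte[0]=0xD2 cont=1 payload=0x52=82: acc |= 82<<0 -> acc=82 shift=7
  byte[1]=0x5B cont=0 payload=0x5B=91: acc |= 91<<7 -> acc=11730 shift=14 [end]
Varint 1: bytes[0:2] = D2 5B -> value 11730 (2 byte(s))
  byte[2]=0xD4 cont=1 payload=0x54=84: acc |= 84<<0 -> acc=84 shift=7
  byte[3]=0xCF cont=1 payload=0x4F=79: acc |= 79<<7 -> acc=10196 shift=14
  byte[4]=0x9E cont=1 payload=0x1E=30: acc |= 30<<14 -> acc=501716 shift=21
  byte[5]=0x38 cont=0 payload=0x38=56: acc |= 56<<21 -> acc=117942228 shift=28 [end]
Varint 2: bytes[2:6] = D4 CF 9E 38 -> value 117942228 (4 byte(s))
  byte[6]=0x77 cont=0 payload=0x77=119: acc |= 119<<0 -> acc=119 shift=7 [end]
Varint 3: bytes[6:7] = 77 -> value 119 (1 byte(s))
  byte[7]=0xE0 cont=1 payload=0x60=96: acc |= 96<<0 -> acc=96 shift=7
  byte[8]=0x9E cont=1 payload=0x1E=30: acc |= 30<<7 -> acc=3936 shift=14
  byte[9]=0xB7 cont=1 payload=0x37=55: acc |= 55<<14 -> acc=905056 shift=21
  byte[10]=0x7D cont=0 payload=0x7D=125: acc |= 125<<21 -> acc=263049056 shift=28 [end]
Varint 4: bytes[7:11] = E0 9E B7 7D -> value 263049056 (4 byte(s))
  byte[11]=0x9E cont=1 payload=0x1E=30: acc |= 30<<0 -> acc=30 shift=7
  byte[12]=0x28 cont=0 payload=0x28=40: acc |= 40<<7 -> acc=5150 shift=14 [end]
Varint 5: bytes[11:13] = 9E 28 -> value 5150 (2 byte(s))
  byte[13]=0x1B cont=0 payload=0x1B=27: acc |= 27<<0 -> acc=27 shift=7 [end]
Varint 6: bytes[13:14] = 1B -> value 27 (1 byte(s))
  byte[14]=0x91 cont=1 payload=0x11=17: acc |= 17<<0 -> acc=17 shift=7
  byte[15]=0xC4 cont=1 payload=0x44=68: acc |= 68<<7 -> acc=8721 shift=14
  byte[16]=0x38 cont=0 payload=0x38=56: acc |= 56<<14 -> acc=926225 shift=21 [end]
Varint 7: bytes[14:17] = 91 C4 38 -> value 926225 (3 byte(s))

Answer: 2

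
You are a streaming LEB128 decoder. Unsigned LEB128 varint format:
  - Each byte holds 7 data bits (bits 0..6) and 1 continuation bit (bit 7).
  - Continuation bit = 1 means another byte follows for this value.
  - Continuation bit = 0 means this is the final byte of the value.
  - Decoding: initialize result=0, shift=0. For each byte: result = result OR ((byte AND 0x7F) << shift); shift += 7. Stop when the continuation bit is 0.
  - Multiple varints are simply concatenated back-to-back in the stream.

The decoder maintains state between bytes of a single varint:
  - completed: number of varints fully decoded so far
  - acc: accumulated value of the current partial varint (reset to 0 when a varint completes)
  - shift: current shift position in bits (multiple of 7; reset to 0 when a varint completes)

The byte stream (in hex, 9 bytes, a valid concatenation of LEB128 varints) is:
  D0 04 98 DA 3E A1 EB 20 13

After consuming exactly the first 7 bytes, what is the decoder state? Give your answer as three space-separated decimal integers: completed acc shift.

Answer: 2 13729 14

Derivation:
byte[0]=0xD0 cont=1 payload=0x50: acc |= 80<<0 -> completed=0 acc=80 shift=7
byte[1]=0x04 cont=0 payload=0x04: varint #1 complete (value=592); reset -> completed=1 acc=0 shift=0
byte[2]=0x98 cont=1 payload=0x18: acc |= 24<<0 -> completed=1 acc=24 shift=7
byte[3]=0xDA cont=1 payload=0x5A: acc |= 90<<7 -> completed=1 acc=11544 shift=14
byte[4]=0x3E cont=0 payload=0x3E: varint #2 complete (value=1027352); reset -> completed=2 acc=0 shift=0
byte[5]=0xA1 cont=1 payload=0x21: acc |= 33<<0 -> completed=2 acc=33 shift=7
byte[6]=0xEB cont=1 payload=0x6B: acc |= 107<<7 -> completed=2 acc=13729 shift=14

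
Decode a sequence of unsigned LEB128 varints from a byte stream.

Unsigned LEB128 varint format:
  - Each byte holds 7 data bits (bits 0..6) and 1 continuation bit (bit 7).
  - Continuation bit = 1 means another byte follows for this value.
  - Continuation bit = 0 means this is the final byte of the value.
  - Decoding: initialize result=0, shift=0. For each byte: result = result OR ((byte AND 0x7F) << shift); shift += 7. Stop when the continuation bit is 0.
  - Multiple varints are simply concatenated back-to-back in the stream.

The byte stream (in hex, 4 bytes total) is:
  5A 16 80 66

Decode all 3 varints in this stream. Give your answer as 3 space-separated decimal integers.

  byte[0]=0x5A cont=0 payload=0x5A=90: acc |= 90<<0 -> acc=90 shift=7 [end]
Varint 1: bytes[0:1] = 5A -> value 90 (1 byte(s))
  byte[1]=0x16 cont=0 payload=0x16=22: acc |= 22<<0 -> acc=22 shift=7 [end]
Varint 2: bytes[1:2] = 16 -> value 22 (1 byte(s))
  byte[2]=0x80 cont=1 payload=0x00=0: acc |= 0<<0 -> acc=0 shift=7
  byte[3]=0x66 cont=0 payload=0x66=102: acc |= 102<<7 -> acc=13056 shift=14 [end]
Varint 3: bytes[2:4] = 80 66 -> value 13056 (2 byte(s))

Answer: 90 22 13056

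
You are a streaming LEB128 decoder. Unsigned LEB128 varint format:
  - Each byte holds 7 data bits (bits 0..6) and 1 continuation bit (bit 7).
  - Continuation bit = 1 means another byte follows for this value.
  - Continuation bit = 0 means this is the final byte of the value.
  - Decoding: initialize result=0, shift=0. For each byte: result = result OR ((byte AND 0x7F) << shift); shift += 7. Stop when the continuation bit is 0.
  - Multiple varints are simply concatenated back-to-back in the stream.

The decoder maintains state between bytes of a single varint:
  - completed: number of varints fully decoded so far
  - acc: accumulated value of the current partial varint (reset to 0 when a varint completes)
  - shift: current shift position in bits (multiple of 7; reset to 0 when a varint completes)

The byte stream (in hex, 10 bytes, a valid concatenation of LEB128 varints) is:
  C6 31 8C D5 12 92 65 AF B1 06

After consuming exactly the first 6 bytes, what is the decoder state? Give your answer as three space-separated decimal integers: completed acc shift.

byte[0]=0xC6 cont=1 payload=0x46: acc |= 70<<0 -> completed=0 acc=70 shift=7
byte[1]=0x31 cont=0 payload=0x31: varint #1 complete (value=6342); reset -> completed=1 acc=0 shift=0
byte[2]=0x8C cont=1 payload=0x0C: acc |= 12<<0 -> completed=1 acc=12 shift=7
byte[3]=0xD5 cont=1 payload=0x55: acc |= 85<<7 -> completed=1 acc=10892 shift=14
byte[4]=0x12 cont=0 payload=0x12: varint #2 complete (value=305804); reset -> completed=2 acc=0 shift=0
byte[5]=0x92 cont=1 payload=0x12: acc |= 18<<0 -> completed=2 acc=18 shift=7

Answer: 2 18 7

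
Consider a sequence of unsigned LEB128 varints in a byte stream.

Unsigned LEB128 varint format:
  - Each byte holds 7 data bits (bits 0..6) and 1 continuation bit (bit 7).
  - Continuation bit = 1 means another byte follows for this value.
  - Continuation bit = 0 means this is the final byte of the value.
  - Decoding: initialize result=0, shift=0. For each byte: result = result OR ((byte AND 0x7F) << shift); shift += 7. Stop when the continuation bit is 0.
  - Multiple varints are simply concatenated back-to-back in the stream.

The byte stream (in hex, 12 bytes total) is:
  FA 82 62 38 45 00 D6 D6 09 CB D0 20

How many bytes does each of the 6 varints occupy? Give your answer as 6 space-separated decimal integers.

Answer: 3 1 1 1 3 3

Derivation:
  byte[0]=0xFA cont=1 payload=0x7A=122: acc |= 122<<0 -> acc=122 shift=7
  byte[1]=0x82 cont=1 payload=0x02=2: acc |= 2<<7 -> acc=378 shift=14
  byte[2]=0x62 cont=0 payload=0x62=98: acc |= 98<<14 -> acc=1606010 shift=21 [end]
Varint 1: bytes[0:3] = FA 82 62 -> value 1606010 (3 byte(s))
  byte[3]=0x38 cont=0 payload=0x38=56: acc |= 56<<0 -> acc=56 shift=7 [end]
Varint 2: bytes[3:4] = 38 -> value 56 (1 byte(s))
  byte[4]=0x45 cont=0 payload=0x45=69: acc |= 69<<0 -> acc=69 shift=7 [end]
Varint 3: bytes[4:5] = 45 -> value 69 (1 byte(s))
  byte[5]=0x00 cont=0 payload=0x00=0: acc |= 0<<0 -> acc=0 shift=7 [end]
Varint 4: bytes[5:6] = 00 -> value 0 (1 byte(s))
  byte[6]=0xD6 cont=1 payload=0x56=86: acc |= 86<<0 -> acc=86 shift=7
  byte[7]=0xD6 cont=1 payload=0x56=86: acc |= 86<<7 -> acc=11094 shift=14
  byte[8]=0x09 cont=0 payload=0x09=9: acc |= 9<<14 -> acc=158550 shift=21 [end]
Varint 5: bytes[6:9] = D6 D6 09 -> value 158550 (3 byte(s))
  byte[9]=0xCB cont=1 payload=0x4B=75: acc |= 75<<0 -> acc=75 shift=7
  byte[10]=0xD0 cont=1 payload=0x50=80: acc |= 80<<7 -> acc=10315 shift=14
  byte[11]=0x20 cont=0 payload=0x20=32: acc |= 32<<14 -> acc=534603 shift=21 [end]
Varint 6: bytes[9:12] = CB D0 20 -> value 534603 (3 byte(s))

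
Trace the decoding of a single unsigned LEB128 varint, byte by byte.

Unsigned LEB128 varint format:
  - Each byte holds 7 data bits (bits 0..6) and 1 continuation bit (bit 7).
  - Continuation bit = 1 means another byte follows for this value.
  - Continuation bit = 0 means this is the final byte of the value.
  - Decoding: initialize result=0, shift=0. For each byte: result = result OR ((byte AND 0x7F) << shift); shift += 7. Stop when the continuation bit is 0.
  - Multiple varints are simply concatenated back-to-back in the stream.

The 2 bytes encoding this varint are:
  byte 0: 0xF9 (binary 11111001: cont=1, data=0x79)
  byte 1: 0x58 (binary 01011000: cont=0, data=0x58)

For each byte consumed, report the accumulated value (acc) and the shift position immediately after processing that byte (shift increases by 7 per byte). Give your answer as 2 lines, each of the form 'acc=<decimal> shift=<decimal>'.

byte 0=0xF9: payload=0x79=121, contrib = 121<<0 = 121; acc -> 121, shift -> 7
byte 1=0x58: payload=0x58=88, contrib = 88<<7 = 11264; acc -> 11385, shift -> 14

Answer: acc=121 shift=7
acc=11385 shift=14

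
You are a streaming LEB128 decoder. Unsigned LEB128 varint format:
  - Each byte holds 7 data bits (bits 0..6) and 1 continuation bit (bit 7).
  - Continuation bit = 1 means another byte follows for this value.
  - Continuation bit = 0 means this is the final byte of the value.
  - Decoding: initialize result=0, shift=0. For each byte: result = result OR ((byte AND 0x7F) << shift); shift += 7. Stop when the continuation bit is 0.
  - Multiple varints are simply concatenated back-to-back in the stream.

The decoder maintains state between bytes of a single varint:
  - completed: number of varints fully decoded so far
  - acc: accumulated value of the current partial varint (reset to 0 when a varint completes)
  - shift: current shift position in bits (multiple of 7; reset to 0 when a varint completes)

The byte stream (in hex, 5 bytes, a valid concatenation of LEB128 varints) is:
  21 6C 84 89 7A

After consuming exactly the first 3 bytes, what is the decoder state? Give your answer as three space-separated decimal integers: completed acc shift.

byte[0]=0x21 cont=0 payload=0x21: varint #1 complete (value=33); reset -> completed=1 acc=0 shift=0
byte[1]=0x6C cont=0 payload=0x6C: varint #2 complete (value=108); reset -> completed=2 acc=0 shift=0
byte[2]=0x84 cont=1 payload=0x04: acc |= 4<<0 -> completed=2 acc=4 shift=7

Answer: 2 4 7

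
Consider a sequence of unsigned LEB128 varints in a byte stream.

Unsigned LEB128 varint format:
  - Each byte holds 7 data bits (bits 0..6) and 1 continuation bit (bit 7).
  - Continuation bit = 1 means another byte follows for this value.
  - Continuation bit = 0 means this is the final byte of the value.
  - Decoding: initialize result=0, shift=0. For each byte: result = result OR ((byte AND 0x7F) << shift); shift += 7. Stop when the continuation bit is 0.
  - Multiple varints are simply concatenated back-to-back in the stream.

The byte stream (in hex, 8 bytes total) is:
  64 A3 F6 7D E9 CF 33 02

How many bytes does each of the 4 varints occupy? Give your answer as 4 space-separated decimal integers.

Answer: 1 3 3 1

Derivation:
  byte[0]=0x64 cont=0 payload=0x64=100: acc |= 100<<0 -> acc=100 shift=7 [end]
Varint 1: bytes[0:1] = 64 -> value 100 (1 byte(s))
  byte[1]=0xA3 cont=1 payload=0x23=35: acc |= 35<<0 -> acc=35 shift=7
  byte[2]=0xF6 cont=1 payload=0x76=118: acc |= 118<<7 -> acc=15139 shift=14
  byte[3]=0x7D cont=0 payload=0x7D=125: acc |= 125<<14 -> acc=2063139 shift=21 [end]
Varint 2: bytes[1:4] = A3 F6 7D -> value 2063139 (3 byte(s))
  byte[4]=0xE9 cont=1 payload=0x69=105: acc |= 105<<0 -> acc=105 shift=7
  byte[5]=0xCF cont=1 payload=0x4F=79: acc |= 79<<7 -> acc=10217 shift=14
  byte[6]=0x33 cont=0 payload=0x33=51: acc |= 51<<14 -> acc=845801 shift=21 [end]
Varint 3: bytes[4:7] = E9 CF 33 -> value 845801 (3 byte(s))
  byte[7]=0x02 cont=0 payload=0x02=2: acc |= 2<<0 -> acc=2 shift=7 [end]
Varint 4: bytes[7:8] = 02 -> value 2 (1 byte(s))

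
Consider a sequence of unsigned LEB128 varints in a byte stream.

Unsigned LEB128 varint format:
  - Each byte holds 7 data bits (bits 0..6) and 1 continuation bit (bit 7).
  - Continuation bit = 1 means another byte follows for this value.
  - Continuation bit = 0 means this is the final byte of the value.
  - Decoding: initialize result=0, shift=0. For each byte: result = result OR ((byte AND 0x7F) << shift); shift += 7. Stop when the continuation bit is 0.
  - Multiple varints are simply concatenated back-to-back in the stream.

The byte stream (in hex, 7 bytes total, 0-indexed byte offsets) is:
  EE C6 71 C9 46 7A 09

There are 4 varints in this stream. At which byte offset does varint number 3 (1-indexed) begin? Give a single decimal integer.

Answer: 5

Derivation:
  byte[0]=0xEE cont=1 payload=0x6E=110: acc |= 110<<0 -> acc=110 shift=7
  byte[1]=0xC6 cont=1 payload=0x46=70: acc |= 70<<7 -> acc=9070 shift=14
  byte[2]=0x71 cont=0 payload=0x71=113: acc |= 113<<14 -> acc=1860462 shift=21 [end]
Varint 1: bytes[0:3] = EE C6 71 -> value 1860462 (3 byte(s))
  byte[3]=0xC9 cont=1 payload=0x49=73: acc |= 73<<0 -> acc=73 shift=7
  byte[4]=0x46 cont=0 payload=0x46=70: acc |= 70<<7 -> acc=9033 shift=14 [end]
Varint 2: bytes[3:5] = C9 46 -> value 9033 (2 byte(s))
  byte[5]=0x7A cont=0 payload=0x7A=122: acc |= 122<<0 -> acc=122 shift=7 [end]
Varint 3: bytes[5:6] = 7A -> value 122 (1 byte(s))
  byte[6]=0x09 cont=0 payload=0x09=9: acc |= 9<<0 -> acc=9 shift=7 [end]
Varint 4: bytes[6:7] = 09 -> value 9 (1 byte(s))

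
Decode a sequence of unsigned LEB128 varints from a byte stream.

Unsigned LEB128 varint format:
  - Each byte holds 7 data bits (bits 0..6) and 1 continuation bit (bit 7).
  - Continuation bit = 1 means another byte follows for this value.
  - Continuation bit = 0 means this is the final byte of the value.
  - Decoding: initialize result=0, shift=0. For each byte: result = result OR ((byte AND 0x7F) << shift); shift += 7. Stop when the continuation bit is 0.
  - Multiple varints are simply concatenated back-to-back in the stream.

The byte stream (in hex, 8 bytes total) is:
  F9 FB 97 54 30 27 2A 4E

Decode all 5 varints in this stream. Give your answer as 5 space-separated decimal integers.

Answer: 176553465 48 39 42 78

Derivation:
  byte[0]=0xF9 cont=1 payload=0x79=121: acc |= 121<<0 -> acc=121 shift=7
  byte[1]=0xFB cont=1 payload=0x7B=123: acc |= 123<<7 -> acc=15865 shift=14
  byte[2]=0x97 cont=1 payload=0x17=23: acc |= 23<<14 -> acc=392697 shift=21
  byte[3]=0x54 cont=0 payload=0x54=84: acc |= 84<<21 -> acc=176553465 shift=28 [end]
Varint 1: bytes[0:4] = F9 FB 97 54 -> value 176553465 (4 byte(s))
  byte[4]=0x30 cont=0 payload=0x30=48: acc |= 48<<0 -> acc=48 shift=7 [end]
Varint 2: bytes[4:5] = 30 -> value 48 (1 byte(s))
  byte[5]=0x27 cont=0 payload=0x27=39: acc |= 39<<0 -> acc=39 shift=7 [end]
Varint 3: bytes[5:6] = 27 -> value 39 (1 byte(s))
  byte[6]=0x2A cont=0 payload=0x2A=42: acc |= 42<<0 -> acc=42 shift=7 [end]
Varint 4: bytes[6:7] = 2A -> value 42 (1 byte(s))
  byte[7]=0x4E cont=0 payload=0x4E=78: acc |= 78<<0 -> acc=78 shift=7 [end]
Varint 5: bytes[7:8] = 4E -> value 78 (1 byte(s))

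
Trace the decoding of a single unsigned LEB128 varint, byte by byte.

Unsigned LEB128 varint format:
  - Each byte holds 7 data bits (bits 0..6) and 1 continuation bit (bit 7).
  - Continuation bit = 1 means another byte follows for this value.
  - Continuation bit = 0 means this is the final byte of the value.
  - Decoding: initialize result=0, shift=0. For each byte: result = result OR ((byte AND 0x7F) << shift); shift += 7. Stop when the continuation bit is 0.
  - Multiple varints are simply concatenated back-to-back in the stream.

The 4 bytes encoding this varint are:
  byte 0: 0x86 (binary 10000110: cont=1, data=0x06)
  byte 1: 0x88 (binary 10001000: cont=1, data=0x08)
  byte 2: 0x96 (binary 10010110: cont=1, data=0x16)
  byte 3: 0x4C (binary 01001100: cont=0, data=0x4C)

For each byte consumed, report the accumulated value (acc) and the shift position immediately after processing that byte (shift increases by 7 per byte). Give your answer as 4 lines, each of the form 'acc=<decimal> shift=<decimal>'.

Answer: acc=6 shift=7
acc=1030 shift=14
acc=361478 shift=21
acc=159745030 shift=28

Derivation:
byte 0=0x86: payload=0x06=6, contrib = 6<<0 = 6; acc -> 6, shift -> 7
byte 1=0x88: payload=0x08=8, contrib = 8<<7 = 1024; acc -> 1030, shift -> 14
byte 2=0x96: payload=0x16=22, contrib = 22<<14 = 360448; acc -> 361478, shift -> 21
byte 3=0x4C: payload=0x4C=76, contrib = 76<<21 = 159383552; acc -> 159745030, shift -> 28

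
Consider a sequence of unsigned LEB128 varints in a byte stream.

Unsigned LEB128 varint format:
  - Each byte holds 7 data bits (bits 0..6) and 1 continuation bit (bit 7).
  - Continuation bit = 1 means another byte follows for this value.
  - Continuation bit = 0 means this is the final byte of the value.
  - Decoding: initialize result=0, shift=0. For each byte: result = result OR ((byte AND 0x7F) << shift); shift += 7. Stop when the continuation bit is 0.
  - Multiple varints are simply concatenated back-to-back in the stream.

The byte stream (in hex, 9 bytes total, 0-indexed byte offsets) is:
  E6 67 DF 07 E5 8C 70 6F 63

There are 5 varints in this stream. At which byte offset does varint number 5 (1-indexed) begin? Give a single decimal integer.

  byte[0]=0xE6 cont=1 payload=0x66=102: acc |= 102<<0 -> acc=102 shift=7
  byte[1]=0x67 cont=0 payload=0x67=103: acc |= 103<<7 -> acc=13286 shift=14 [end]
Varint 1: bytes[0:2] = E6 67 -> value 13286 (2 byte(s))
  byte[2]=0xDF cont=1 payload=0x5F=95: acc |= 95<<0 -> acc=95 shift=7
  byte[3]=0x07 cont=0 payload=0x07=7: acc |= 7<<7 -> acc=991 shift=14 [end]
Varint 2: bytes[2:4] = DF 07 -> value 991 (2 byte(s))
  byte[4]=0xE5 cont=1 payload=0x65=101: acc |= 101<<0 -> acc=101 shift=7
  byte[5]=0x8C cont=1 payload=0x0C=12: acc |= 12<<7 -> acc=1637 shift=14
  byte[6]=0x70 cont=0 payload=0x70=112: acc |= 112<<14 -> acc=1836645 shift=21 [end]
Varint 3: bytes[4:7] = E5 8C 70 -> value 1836645 (3 byte(s))
  byte[7]=0x6F cont=0 payload=0x6F=111: acc |= 111<<0 -> acc=111 shift=7 [end]
Varint 4: bytes[7:8] = 6F -> value 111 (1 byte(s))
  byte[8]=0x63 cont=0 payload=0x63=99: acc |= 99<<0 -> acc=99 shift=7 [end]
Varint 5: bytes[8:9] = 63 -> value 99 (1 byte(s))

Answer: 8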